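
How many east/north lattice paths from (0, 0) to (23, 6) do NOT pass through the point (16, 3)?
Number of paths = 358740

Total paths from (0, 0) to (23, 6): C(29, 23) = 475020. Paths through (16, 3): (paths (0, 0) → (16, 3)) × (paths (16, 3) → (23, 6)) = C(19, 16) · C(10, 7) = 969 · 120 = 116280. Avoidance count = 475020 − 116280 = 358740.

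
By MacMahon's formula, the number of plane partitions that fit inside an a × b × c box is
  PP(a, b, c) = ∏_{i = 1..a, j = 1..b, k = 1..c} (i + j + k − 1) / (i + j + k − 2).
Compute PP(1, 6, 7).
PP(1, 6, 7) = 1716

Evaluate the triple product over i = 1..1, j = 1..6, k = 1..7. The factors are (2/1) · (3/2) · (4/3) · (5/4) · (6/5) · (7/6) · (8/7) · (3/2) · … (42 factors total). The numerators and denominators telescope so the product is an integer; carrying out the multiplication exactly gives PP(1, 6, 7) = 1716.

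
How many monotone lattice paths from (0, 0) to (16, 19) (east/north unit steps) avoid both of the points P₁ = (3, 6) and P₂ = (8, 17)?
Number of paths = 3154118715

Inclusion–exclusion. Total paths: C(35, 16) = 4059928950. Through P₁: C(9, 3)·C(26, 13) = 873650400. Through P₂: C(25, 8)·C(10, 8) = 48670875. Since P₁ is strictly southwest of P₂, a monotone path through both must visit P₁ then P₂; paths through both = C(9, 3)·C(16, 5)·C(10, 8) = 16511040. Avoid both = 4059928950 − 873650400 − 48670875 + 16511040 = 3154118715.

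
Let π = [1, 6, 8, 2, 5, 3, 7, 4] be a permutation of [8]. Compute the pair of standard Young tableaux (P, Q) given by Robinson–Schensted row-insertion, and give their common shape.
P = [1, 2, 3, 4] / [5, 7] / [6, 8];  Q = [1, 2, 3, 7] / [4, 5] / [6, 8];  common shape = (4, 2, 2)

Row-insert the values π_1, π_2, … into P one at a time, bumping the leftmost entry strictly greater than the inserted value down to the next row. The recording tableau Q records, in position (i, j), the step at which that cell was added to P.
  Insert 1 (step 1): P = [1];  Q = [1]
  Insert 6 (step 2): P = [1, 6];  Q = [1, 2]
  Insert 8 (step 3): P = [1, 6, 8];  Q = [1, 2, 3]
  Insert 2 (step 4): P = [1, 2, 8] / [6];  Q = [1, 2, 3] / [4]
  Insert 5 (step 5): P = [1, 2, 5] / [6, 8];  Q = [1, 2, 3] / [4, 5]
  Insert 3 (step 6): P = [1, 2, 3] / [5, 8] / [6];  Q = [1, 2, 3] / [4, 5] / [6]
  Insert 7 (step 7): P = [1, 2, 3, 7] / [5, 8] / [6];  Q = [1, 2, 3, 7] / [4, 5] / [6]
  Insert 4 (step 8): P = [1, 2, 3, 4] / [5, 7] / [6, 8];  Q = [1, 2, 3, 7] / [4, 5] / [6, 8]
Final shape: (4, 2, 2).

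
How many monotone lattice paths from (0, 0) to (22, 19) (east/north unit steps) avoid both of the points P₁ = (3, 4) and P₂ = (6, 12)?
Number of paths = 176568494127

Inclusion–exclusion. Total paths: C(41, 22) = 244662670200. Through P₁: C(7, 3)·C(34, 19) = 64958863200. Through P₂: C(18, 6)·C(23, 16) = 4551094548. Since P₁ is strictly southwest of P₂, a monotone path through both must visit P₁ then P₂; paths through both = C(7, 3)·C(11, 3)·C(23, 16) = 1415781675. Avoid both = 244662670200 − 64958863200 − 4551094548 + 1415781675 = 176568494127.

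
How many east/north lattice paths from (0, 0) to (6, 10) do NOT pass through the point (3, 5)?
Number of paths = 4872

Total paths from (0, 0) to (6, 10): C(16, 6) = 8008. Paths through (3, 5): (paths (0, 0) → (3, 5)) × (paths (3, 5) → (6, 10)) = C(8, 3) · C(8, 3) = 56 · 56 = 3136. Avoidance count = 8008 − 3136 = 4872.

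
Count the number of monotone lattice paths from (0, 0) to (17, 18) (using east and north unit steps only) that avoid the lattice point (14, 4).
Number of paths = 4535486850

Total paths from (0, 0) to (17, 18): C(35, 17) = 4537567650. Paths through (14, 4): (paths (0, 0) → (14, 4)) × (paths (14, 4) → (17, 18)) = C(18, 14) · C(17, 3) = 3060 · 680 = 2080800. Avoidance count = 4537567650 − 2080800 = 4535486850.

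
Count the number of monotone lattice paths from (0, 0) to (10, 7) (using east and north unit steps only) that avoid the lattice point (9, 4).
Number of paths = 16588

Total paths from (0, 0) to (10, 7): C(17, 10) = 19448. Paths through (9, 4): (paths (0, 0) → (9, 4)) × (paths (9, 4) → (10, 7)) = C(13, 9) · C(4, 1) = 715 · 4 = 2860. Avoidance count = 19448 − 2860 = 16588.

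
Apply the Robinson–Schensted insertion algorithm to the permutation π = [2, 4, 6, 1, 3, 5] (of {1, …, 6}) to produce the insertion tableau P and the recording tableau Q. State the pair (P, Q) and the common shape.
P = [1, 3, 5] / [2, 4, 6];  Q = [1, 2, 3] / [4, 5, 6];  common shape = (3, 3)

Row-insert the values π_1, π_2, … into P one at a time, bumping the leftmost entry strictly greater than the inserted value down to the next row. The recording tableau Q records, in position (i, j), the step at which that cell was added to P.
  Insert 2 (step 1): P = [2];  Q = [1]
  Insert 4 (step 2): P = [2, 4];  Q = [1, 2]
  Insert 6 (step 3): P = [2, 4, 6];  Q = [1, 2, 3]
  Insert 1 (step 4): P = [1, 4, 6] / [2];  Q = [1, 2, 3] / [4]
  Insert 3 (step 5): P = [1, 3, 6] / [2, 4];  Q = [1, 2, 3] / [4, 5]
  Insert 5 (step 6): P = [1, 3, 5] / [2, 4, 6];  Q = [1, 2, 3] / [4, 5, 6]
Final shape: (3, 3).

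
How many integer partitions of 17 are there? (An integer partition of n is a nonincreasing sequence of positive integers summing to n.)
p(17) = 297

Compute p(n) via the recurrence p(n, m) = p(n, m−1) + p(n−m, m), where p(n, m) counts partitions of n with all parts ≤ m and p(n) = p(n, n). The base cases are p(0, m) = 1 and p(n, 0) = 0 for n > 0. Filling the table yields p(17) = 297. (Euler's pentagonal recurrence is an alternative.)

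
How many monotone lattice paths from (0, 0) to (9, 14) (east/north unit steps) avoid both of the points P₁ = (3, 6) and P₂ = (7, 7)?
Number of paths = 456506

Inclusion–exclusion. Total paths: C(23, 9) = 817190. Through P₁: C(9, 3)·C(14, 6) = 252252. Through P₂: C(14, 7)·C(9, 2) = 123552. Since P₁ is strictly southwest of P₂, a monotone path through both must visit P₁ then P₂; paths through both = C(9, 3)·C(5, 4)·C(9, 2) = 15120. Avoid both = 817190 − 252252 − 123552 + 15120 = 456506.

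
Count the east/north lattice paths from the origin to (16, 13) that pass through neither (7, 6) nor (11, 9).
Number of paths = 34637475

Inclusion–exclusion. Total paths: C(29, 16) = 67863915. Through P₁: C(13, 7)·C(16, 9) = 19631040. Through P₂: C(20, 11)·C(9, 5) = 21162960. Since P₁ is strictly southwest of P₂, a monotone path through both must visit P₁ then P₂; paths through both = C(13, 7)·C(7, 4)·C(9, 5) = 7567560. Avoid both = 67863915 − 19631040 − 21162960 + 7567560 = 34637475.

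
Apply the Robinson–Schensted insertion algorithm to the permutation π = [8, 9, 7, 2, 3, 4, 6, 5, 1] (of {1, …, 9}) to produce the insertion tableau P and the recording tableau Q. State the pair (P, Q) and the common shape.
P = [1, 3, 4, 5] / [2, 9] / [6] / [7] / [8];  Q = [1, 2, 6, 7] / [3, 5] / [4] / [8] / [9];  common shape = (4, 2, 1, 1, 1)

Row-insert the values π_1, π_2, … into P one at a time, bumping the leftmost entry strictly greater than the inserted value down to the next row. The recording tableau Q records, in position (i, j), the step at which that cell was added to P.
  Insert 8 (step 1): P = [8];  Q = [1]
  Insert 9 (step 2): P = [8, 9];  Q = [1, 2]
  Insert 7 (step 3): P = [7, 9] / [8];  Q = [1, 2] / [3]
  Insert 2 (step 4): P = [2, 9] / [7] / [8];  Q = [1, 2] / [3] / [4]
  Insert 3 (step 5): P = [2, 3] / [7, 9] / [8];  Q = [1, 2] / [3, 5] / [4]
  Insert 4 (step 6): P = [2, 3, 4] / [7, 9] / [8];  Q = [1, 2, 6] / [3, 5] / [4]
  Insert 6 (step 7): P = [2, 3, 4, 6] / [7, 9] / [8];  Q = [1, 2, 6, 7] / [3, 5] / [4]
  Insert 5 (step 8): P = [2, 3, 4, 5] / [6, 9] / [7] / [8];  Q = [1, 2, 6, 7] / [3, 5] / [4] / [8]
  Insert 1 (step 9): P = [1, 3, 4, 5] / [2, 9] / [6] / [7] / [8];  Q = [1, 2, 6, 7] / [3, 5] / [4] / [8] / [9]
Final shape: (4, 2, 1, 1, 1).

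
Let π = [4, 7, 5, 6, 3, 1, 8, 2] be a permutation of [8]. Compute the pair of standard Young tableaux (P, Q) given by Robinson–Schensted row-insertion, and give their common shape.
P = [1, 2, 6, 8] / [3, 5] / [4] / [7];  Q = [1, 2, 4, 7] / [3, 8] / [5] / [6];  common shape = (4, 2, 1, 1)

Row-insert the values π_1, π_2, … into P one at a time, bumping the leftmost entry strictly greater than the inserted value down to the next row. The recording tableau Q records, in position (i, j), the step at which that cell was added to P.
  Insert 4 (step 1): P = [4];  Q = [1]
  Insert 7 (step 2): P = [4, 7];  Q = [1, 2]
  Insert 5 (step 3): P = [4, 5] / [7];  Q = [1, 2] / [3]
  Insert 6 (step 4): P = [4, 5, 6] / [7];  Q = [1, 2, 4] / [3]
  Insert 3 (step 5): P = [3, 5, 6] / [4] / [7];  Q = [1, 2, 4] / [3] / [5]
  Insert 1 (step 6): P = [1, 5, 6] / [3] / [4] / [7];  Q = [1, 2, 4] / [3] / [5] / [6]
  Insert 8 (step 7): P = [1, 5, 6, 8] / [3] / [4] / [7];  Q = [1, 2, 4, 7] / [3] / [5] / [6]
  Insert 2 (step 8): P = [1, 2, 6, 8] / [3, 5] / [4] / [7];  Q = [1, 2, 4, 7] / [3, 8] / [5] / [6]
Final shape: (4, 2, 1, 1).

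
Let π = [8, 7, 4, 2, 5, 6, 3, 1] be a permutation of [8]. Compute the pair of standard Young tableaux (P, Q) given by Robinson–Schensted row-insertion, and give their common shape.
P = [1, 3, 6] / [2, 5] / [4] / [7] / [8];  Q = [1, 5, 6] / [2, 7] / [3] / [4] / [8];  common shape = (3, 2, 1, 1, 1)

Row-insert the values π_1, π_2, … into P one at a time, bumping the leftmost entry strictly greater than the inserted value down to the next row. The recording tableau Q records, in position (i, j), the step at which that cell was added to P.
  Insert 8 (step 1): P = [8];  Q = [1]
  Insert 7 (step 2): P = [7] / [8];  Q = [1] / [2]
  Insert 4 (step 3): P = [4] / [7] / [8];  Q = [1] / [2] / [3]
  Insert 2 (step 4): P = [2] / [4] / [7] / [8];  Q = [1] / [2] / [3] / [4]
  Insert 5 (step 5): P = [2, 5] / [4] / [7] / [8];  Q = [1, 5] / [2] / [3] / [4]
  Insert 6 (step 6): P = [2, 5, 6] / [4] / [7] / [8];  Q = [1, 5, 6] / [2] / [3] / [4]
  Insert 3 (step 7): P = [2, 3, 6] / [4, 5] / [7] / [8];  Q = [1, 5, 6] / [2, 7] / [3] / [4]
  Insert 1 (step 8): P = [1, 3, 6] / [2, 5] / [4] / [7] / [8];  Q = [1, 5, 6] / [2, 7] / [3] / [4] / [8]
Final shape: (3, 2, 1, 1, 1).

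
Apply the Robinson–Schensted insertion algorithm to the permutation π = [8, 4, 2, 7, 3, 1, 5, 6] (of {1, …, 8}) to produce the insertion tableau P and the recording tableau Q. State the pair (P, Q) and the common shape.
P = [1, 3, 5, 6] / [2, 7] / [4] / [8];  Q = [1, 4, 7, 8] / [2, 5] / [3] / [6];  common shape = (4, 2, 1, 1)

Row-insert the values π_1, π_2, … into P one at a time, bumping the leftmost entry strictly greater than the inserted value down to the next row. The recording tableau Q records, in position (i, j), the step at which that cell was added to P.
  Insert 8 (step 1): P = [8];  Q = [1]
  Insert 4 (step 2): P = [4] / [8];  Q = [1] / [2]
  Insert 2 (step 3): P = [2] / [4] / [8];  Q = [1] / [2] / [3]
  Insert 7 (step 4): P = [2, 7] / [4] / [8];  Q = [1, 4] / [2] / [3]
  Insert 3 (step 5): P = [2, 3] / [4, 7] / [8];  Q = [1, 4] / [2, 5] / [3]
  Insert 1 (step 6): P = [1, 3] / [2, 7] / [4] / [8];  Q = [1, 4] / [2, 5] / [3] / [6]
  Insert 5 (step 7): P = [1, 3, 5] / [2, 7] / [4] / [8];  Q = [1, 4, 7] / [2, 5] / [3] / [6]
  Insert 6 (step 8): P = [1, 3, 5, 6] / [2, 7] / [4] / [8];  Q = [1, 4, 7, 8] / [2, 5] / [3] / [6]
Final shape: (4, 2, 1, 1).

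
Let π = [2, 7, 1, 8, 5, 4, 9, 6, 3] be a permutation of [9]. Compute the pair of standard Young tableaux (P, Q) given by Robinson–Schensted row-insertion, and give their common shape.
P = [1, 3, 6, 9] / [2, 4, 8] / [5] / [7];  Q = [1, 2, 4, 7] / [3, 5, 8] / [6] / [9];  common shape = (4, 3, 1, 1)

Row-insert the values π_1, π_2, … into P one at a time, bumping the leftmost entry strictly greater than the inserted value down to the next row. The recording tableau Q records, in position (i, j), the step at which that cell was added to P.
  Insert 2 (step 1): P = [2];  Q = [1]
  Insert 7 (step 2): P = [2, 7];  Q = [1, 2]
  Insert 1 (step 3): P = [1, 7] / [2];  Q = [1, 2] / [3]
  Insert 8 (step 4): P = [1, 7, 8] / [2];  Q = [1, 2, 4] / [3]
  Insert 5 (step 5): P = [1, 5, 8] / [2, 7];  Q = [1, 2, 4] / [3, 5]
  Insert 4 (step 6): P = [1, 4, 8] / [2, 5] / [7];  Q = [1, 2, 4] / [3, 5] / [6]
  Insert 9 (step 7): P = [1, 4, 8, 9] / [2, 5] / [7];  Q = [1, 2, 4, 7] / [3, 5] / [6]
  Insert 6 (step 8): P = [1, 4, 6, 9] / [2, 5, 8] / [7];  Q = [1, 2, 4, 7] / [3, 5, 8] / [6]
  Insert 3 (step 9): P = [1, 3, 6, 9] / [2, 4, 8] / [5] / [7];  Q = [1, 2, 4, 7] / [3, 5, 8] / [6] / [9]
Final shape: (4, 3, 1, 1).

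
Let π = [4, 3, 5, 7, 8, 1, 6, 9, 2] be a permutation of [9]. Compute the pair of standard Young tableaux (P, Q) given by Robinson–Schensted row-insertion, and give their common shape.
P = [1, 2, 6, 8, 9] / [3, 5] / [4, 7];  Q = [1, 3, 4, 5, 8] / [2, 7] / [6, 9];  common shape = (5, 2, 2)

Row-insert the values π_1, π_2, … into P one at a time, bumping the leftmost entry strictly greater than the inserted value down to the next row. The recording tableau Q records, in position (i, j), the step at which that cell was added to P.
  Insert 4 (step 1): P = [4];  Q = [1]
  Insert 3 (step 2): P = [3] / [4];  Q = [1] / [2]
  Insert 5 (step 3): P = [3, 5] / [4];  Q = [1, 3] / [2]
  Insert 7 (step 4): P = [3, 5, 7] / [4];  Q = [1, 3, 4] / [2]
  Insert 8 (step 5): P = [3, 5, 7, 8] / [4];  Q = [1, 3, 4, 5] / [2]
  Insert 1 (step 6): P = [1, 5, 7, 8] / [3] / [4];  Q = [1, 3, 4, 5] / [2] / [6]
  Insert 6 (step 7): P = [1, 5, 6, 8] / [3, 7] / [4];  Q = [1, 3, 4, 5] / [2, 7] / [6]
  Insert 9 (step 8): P = [1, 5, 6, 8, 9] / [3, 7] / [4];  Q = [1, 3, 4, 5, 8] / [2, 7] / [6]
  Insert 2 (step 9): P = [1, 2, 6, 8, 9] / [3, 5] / [4, 7];  Q = [1, 3, 4, 5, 8] / [2, 7] / [6, 9]
Final shape: (5, 2, 2).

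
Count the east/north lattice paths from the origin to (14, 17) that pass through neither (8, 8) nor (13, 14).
Number of paths = 144318735

Inclusion–exclusion. Total paths: C(31, 14) = 265182525. Through P₁: C(16, 8)·C(15, 6) = 64414350. Through P₂: C(27, 13)·C(4, 1) = 80233200. Since P₁ is strictly southwest of P₂, a monotone path through both must visit P₁ then P₂; paths through both = C(16, 8)·C(11, 5)·C(4, 1) = 23783760. Avoid both = 265182525 − 64414350 − 80233200 + 23783760 = 144318735.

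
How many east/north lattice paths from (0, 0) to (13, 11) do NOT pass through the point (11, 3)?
Number of paths = 2479764

Total paths from (0, 0) to (13, 11): C(24, 13) = 2496144. Paths through (11, 3): (paths (0, 0) → (11, 3)) × (paths (11, 3) → (13, 11)) = C(14, 11) · C(10, 2) = 364 · 45 = 16380. Avoidance count = 2496144 − 16380 = 2479764.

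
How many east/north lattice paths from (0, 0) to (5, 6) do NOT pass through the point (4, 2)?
Number of paths = 387

Total paths from (0, 0) to (5, 6): C(11, 5) = 462. Paths through (4, 2): (paths (0, 0) → (4, 2)) × (paths (4, 2) → (5, 6)) = C(6, 4) · C(5, 1) = 15 · 5 = 75. Avoidance count = 462 − 75 = 387.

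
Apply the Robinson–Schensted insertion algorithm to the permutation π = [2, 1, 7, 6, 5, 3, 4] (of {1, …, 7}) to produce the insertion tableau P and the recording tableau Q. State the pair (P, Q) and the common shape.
P = [1, 3, 4] / [2, 5] / [6] / [7];  Q = [1, 3, 7] / [2, 4] / [5] / [6];  common shape = (3, 2, 1, 1)

Row-insert the values π_1, π_2, … into P one at a time, bumping the leftmost entry strictly greater than the inserted value down to the next row. The recording tableau Q records, in position (i, j), the step at which that cell was added to P.
  Insert 2 (step 1): P = [2];  Q = [1]
  Insert 1 (step 2): P = [1] / [2];  Q = [1] / [2]
  Insert 7 (step 3): P = [1, 7] / [2];  Q = [1, 3] / [2]
  Insert 6 (step 4): P = [1, 6] / [2, 7];  Q = [1, 3] / [2, 4]
  Insert 5 (step 5): P = [1, 5] / [2, 6] / [7];  Q = [1, 3] / [2, 4] / [5]
  Insert 3 (step 6): P = [1, 3] / [2, 5] / [6] / [7];  Q = [1, 3] / [2, 4] / [5] / [6]
  Insert 4 (step 7): P = [1, 3, 4] / [2, 5] / [6] / [7];  Q = [1, 3, 7] / [2, 4] / [5] / [6]
Final shape: (3, 2, 1, 1).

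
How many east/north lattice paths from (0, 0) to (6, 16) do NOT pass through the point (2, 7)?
Number of paths = 48873

Total paths from (0, 0) to (6, 16): C(22, 6) = 74613. Paths through (2, 7): (paths (0, 0) → (2, 7)) × (paths (2, 7) → (6, 16)) = C(9, 2) · C(13, 4) = 36 · 715 = 25740. Avoidance count = 74613 − 25740 = 48873.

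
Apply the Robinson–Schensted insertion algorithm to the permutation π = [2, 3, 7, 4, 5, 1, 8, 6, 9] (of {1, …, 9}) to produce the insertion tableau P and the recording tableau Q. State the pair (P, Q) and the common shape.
P = [1, 3, 4, 5, 6, 9] / [2, 8] / [7];  Q = [1, 2, 3, 5, 7, 9] / [4, 8] / [6];  common shape = (6, 2, 1)

Row-insert the values π_1, π_2, … into P one at a time, bumping the leftmost entry strictly greater than the inserted value down to the next row. The recording tableau Q records, in position (i, j), the step at which that cell was added to P.
  Insert 2 (step 1): P = [2];  Q = [1]
  Insert 3 (step 2): P = [2, 3];  Q = [1, 2]
  Insert 7 (step 3): P = [2, 3, 7];  Q = [1, 2, 3]
  Insert 4 (step 4): P = [2, 3, 4] / [7];  Q = [1, 2, 3] / [4]
  Insert 5 (step 5): P = [2, 3, 4, 5] / [7];  Q = [1, 2, 3, 5] / [4]
  Insert 1 (step 6): P = [1, 3, 4, 5] / [2] / [7];  Q = [1, 2, 3, 5] / [4] / [6]
  Insert 8 (step 7): P = [1, 3, 4, 5, 8] / [2] / [7];  Q = [1, 2, 3, 5, 7] / [4] / [6]
  Insert 6 (step 8): P = [1, 3, 4, 5, 6] / [2, 8] / [7];  Q = [1, 2, 3, 5, 7] / [4, 8] / [6]
  Insert 9 (step 9): P = [1, 3, 4, 5, 6, 9] / [2, 8] / [7];  Q = [1, 2, 3, 5, 7, 9] / [4, 8] / [6]
Final shape: (6, 2, 1).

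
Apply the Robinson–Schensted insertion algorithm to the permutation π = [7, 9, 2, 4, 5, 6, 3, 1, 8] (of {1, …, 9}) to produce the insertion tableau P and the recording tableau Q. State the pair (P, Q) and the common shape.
P = [1, 3, 5, 6, 8] / [2, 9] / [4] / [7];  Q = [1, 2, 5, 6, 9] / [3, 4] / [7] / [8];  common shape = (5, 2, 1, 1)

Row-insert the values π_1, π_2, … into P one at a time, bumping the leftmost entry strictly greater than the inserted value down to the next row. The recording tableau Q records, in position (i, j), the step at which that cell was added to P.
  Insert 7 (step 1): P = [7];  Q = [1]
  Insert 9 (step 2): P = [7, 9];  Q = [1, 2]
  Insert 2 (step 3): P = [2, 9] / [7];  Q = [1, 2] / [3]
  Insert 4 (step 4): P = [2, 4] / [7, 9];  Q = [1, 2] / [3, 4]
  Insert 5 (step 5): P = [2, 4, 5] / [7, 9];  Q = [1, 2, 5] / [3, 4]
  Insert 6 (step 6): P = [2, 4, 5, 6] / [7, 9];  Q = [1, 2, 5, 6] / [3, 4]
  Insert 3 (step 7): P = [2, 3, 5, 6] / [4, 9] / [7];  Q = [1, 2, 5, 6] / [3, 4] / [7]
  Insert 1 (step 8): P = [1, 3, 5, 6] / [2, 9] / [4] / [7];  Q = [1, 2, 5, 6] / [3, 4] / [7] / [8]
  Insert 8 (step 9): P = [1, 3, 5, 6, 8] / [2, 9] / [4] / [7];  Q = [1, 2, 5, 6, 9] / [3, 4] / [7] / [8]
Final shape: (5, 2, 1, 1).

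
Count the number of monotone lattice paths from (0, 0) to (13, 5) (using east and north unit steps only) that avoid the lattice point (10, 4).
Number of paths = 4564

Total paths from (0, 0) to (13, 5): C(18, 13) = 8568. Paths through (10, 4): (paths (0, 0) → (10, 4)) × (paths (10, 4) → (13, 5)) = C(14, 10) · C(4, 3) = 1001 · 4 = 4004. Avoidance count = 8568 − 4004 = 4564.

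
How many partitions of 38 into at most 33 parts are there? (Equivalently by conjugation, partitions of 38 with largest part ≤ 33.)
p(38, parts ≤ 33) = 26003

Use the recurrence p(n, m) = p(n, m−1) + p(n−m, m): either the largest part is < m (count p(n, m−1)) or the largest part is exactly m (remove one copy of m, count p(n−m, m)). With p(0, ·) = 1 this gives p(38, parts ≤ 33) = 26003. (By conjugating Young diagrams, this also counts partitions of 38 into at most 33 parts.)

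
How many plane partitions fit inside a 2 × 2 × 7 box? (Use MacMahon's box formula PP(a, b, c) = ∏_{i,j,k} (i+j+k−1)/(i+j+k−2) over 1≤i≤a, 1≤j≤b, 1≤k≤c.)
PP(2, 2, 7) = 540

Evaluate the triple product over i = 1..2, j = 1..2, k = 1..7. The factors are (2/1) · (3/2) · (4/3) · (5/4) · (6/5) · (7/6) · (8/7) · (3/2) · … (28 factors total). The numerators and denominators telescope so the product is an integer; carrying out the multiplication exactly gives PP(2, 2, 7) = 540.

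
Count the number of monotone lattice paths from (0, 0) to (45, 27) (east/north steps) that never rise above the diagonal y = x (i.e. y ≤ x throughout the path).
Number of paths = 19417664722722740768

By the reflection principle (André's argument), the number of monotone paths to (45, 27) with n ≤ m that never go above y = x is C(72, 45) − C(72, 46) = 47011188276065582912 − 27593523553342842144 = 19417664722722740768.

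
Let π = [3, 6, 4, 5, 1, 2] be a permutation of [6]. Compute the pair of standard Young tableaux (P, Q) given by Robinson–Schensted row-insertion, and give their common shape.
P = [1, 2, 5] / [3, 4] / [6];  Q = [1, 2, 4] / [3, 6] / [5];  common shape = (3, 2, 1)

Row-insert the values π_1, π_2, … into P one at a time, bumping the leftmost entry strictly greater than the inserted value down to the next row. The recording tableau Q records, in position (i, j), the step at which that cell was added to P.
  Insert 3 (step 1): P = [3];  Q = [1]
  Insert 6 (step 2): P = [3, 6];  Q = [1, 2]
  Insert 4 (step 3): P = [3, 4] / [6];  Q = [1, 2] / [3]
  Insert 5 (step 4): P = [3, 4, 5] / [6];  Q = [1, 2, 4] / [3]
  Insert 1 (step 5): P = [1, 4, 5] / [3] / [6];  Q = [1, 2, 4] / [3] / [5]
  Insert 2 (step 6): P = [1, 2, 5] / [3, 4] / [6];  Q = [1, 2, 4] / [3, 6] / [5]
Final shape: (3, 2, 1).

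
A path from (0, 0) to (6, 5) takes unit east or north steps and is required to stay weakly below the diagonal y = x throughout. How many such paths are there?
Number of paths = 132

By the reflection principle (André's argument), the number of monotone paths to (6, 5) with n ≤ m that never go above y = x is C(11, 6) − C(11, 7) = 462 − 330 = 132.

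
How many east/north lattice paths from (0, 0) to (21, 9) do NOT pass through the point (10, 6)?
Number of paths = 11392238

Total paths from (0, 0) to (21, 9): C(30, 21) = 14307150. Paths through (10, 6): (paths (0, 0) → (10, 6)) × (paths (10, 6) → (21, 9)) = C(16, 10) · C(14, 11) = 8008 · 364 = 2914912. Avoidance count = 14307150 − 2914912 = 11392238.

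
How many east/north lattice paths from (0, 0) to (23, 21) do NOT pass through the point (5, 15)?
Number of paths = 2010529623696

Total paths from (0, 0) to (23, 21): C(44, 23) = 2012616400080. Paths through (5, 15): (paths (0, 0) → (5, 15)) × (paths (5, 15) → (23, 21)) = C(20, 5) · C(24, 18) = 15504 · 134596 = 2086776384. Avoidance count = 2012616400080 − 2086776384 = 2010529623696.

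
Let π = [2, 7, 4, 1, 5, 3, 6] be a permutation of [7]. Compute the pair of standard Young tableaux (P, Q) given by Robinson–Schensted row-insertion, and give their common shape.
P = [1, 3, 5, 6] / [2, 4] / [7];  Q = [1, 2, 5, 7] / [3, 6] / [4];  common shape = (4, 2, 1)

Row-insert the values π_1, π_2, … into P one at a time, bumping the leftmost entry strictly greater than the inserted value down to the next row. The recording tableau Q records, in position (i, j), the step at which that cell was added to P.
  Insert 2 (step 1): P = [2];  Q = [1]
  Insert 7 (step 2): P = [2, 7];  Q = [1, 2]
  Insert 4 (step 3): P = [2, 4] / [7];  Q = [1, 2] / [3]
  Insert 1 (step 4): P = [1, 4] / [2] / [7];  Q = [1, 2] / [3] / [4]
  Insert 5 (step 5): P = [1, 4, 5] / [2] / [7];  Q = [1, 2, 5] / [3] / [4]
  Insert 3 (step 6): P = [1, 3, 5] / [2, 4] / [7];  Q = [1, 2, 5] / [3, 6] / [4]
  Insert 6 (step 7): P = [1, 3, 5, 6] / [2, 4] / [7];  Q = [1, 2, 5, 7] / [3, 6] / [4]
Final shape: (4, 2, 1).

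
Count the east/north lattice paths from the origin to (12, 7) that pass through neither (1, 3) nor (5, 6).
Number of paths = 42352

Inclusion–exclusion. Total paths: C(19, 12) = 50388. Through P₁: C(4, 1)·C(15, 11) = 5460. Through P₂: C(11, 5)·C(8, 7) = 3696. Since P₁ is strictly southwest of P₂, a monotone path through both must visit P₁ then P₂; paths through both = C(4, 1)·C(7, 4)·C(8, 7) = 1120. Avoid both = 50388 − 5460 − 3696 + 1120 = 42352.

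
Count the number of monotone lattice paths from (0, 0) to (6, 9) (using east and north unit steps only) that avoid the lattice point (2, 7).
Number of paths = 4465

Total paths from (0, 0) to (6, 9): C(15, 6) = 5005. Paths through (2, 7): (paths (0, 0) → (2, 7)) × (paths (2, 7) → (6, 9)) = C(9, 2) · C(6, 4) = 36 · 15 = 540. Avoidance count = 5005 − 540 = 4465.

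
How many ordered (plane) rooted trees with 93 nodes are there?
C_92 = 15487357822491889407128326963778343232013931127835600

These ordered rooted trees are counted by the Catalan number C_n = (1/(n + 1)) · C(2n, n). For n = 92: C_92 = (1/93) · C(184, 92) = 1440324277491745714862934407631385920577295594888710800/93 = 15487357822491889407128326963778343232013931127835600.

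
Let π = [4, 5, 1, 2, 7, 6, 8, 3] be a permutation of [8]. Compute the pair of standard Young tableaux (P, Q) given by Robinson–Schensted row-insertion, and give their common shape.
P = [1, 2, 3, 8] / [4, 5, 6] / [7];  Q = [1, 2, 5, 7] / [3, 4, 6] / [8];  common shape = (4, 3, 1)

Row-insert the values π_1, π_2, … into P one at a time, bumping the leftmost entry strictly greater than the inserted value down to the next row. The recording tableau Q records, in position (i, j), the step at which that cell was added to P.
  Insert 4 (step 1): P = [4];  Q = [1]
  Insert 5 (step 2): P = [4, 5];  Q = [1, 2]
  Insert 1 (step 3): P = [1, 5] / [4];  Q = [1, 2] / [3]
  Insert 2 (step 4): P = [1, 2] / [4, 5];  Q = [1, 2] / [3, 4]
  Insert 7 (step 5): P = [1, 2, 7] / [4, 5];  Q = [1, 2, 5] / [3, 4]
  Insert 6 (step 6): P = [1, 2, 6] / [4, 5, 7];  Q = [1, 2, 5] / [3, 4, 6]
  Insert 8 (step 7): P = [1, 2, 6, 8] / [4, 5, 7];  Q = [1, 2, 5, 7] / [3, 4, 6]
  Insert 3 (step 8): P = [1, 2, 3, 8] / [4, 5, 6] / [7];  Q = [1, 2, 5, 7] / [3, 4, 6] / [8]
Final shape: (4, 3, 1).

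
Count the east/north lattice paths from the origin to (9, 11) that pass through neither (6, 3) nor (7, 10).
Number of paths = 97772

Inclusion–exclusion. Total paths: C(20, 9) = 167960. Through P₁: C(9, 6)·C(11, 3) = 13860. Through P₂: C(17, 7)·C(3, 2) = 58344. Since P₁ is strictly southwest of P₂, a monotone path through both must visit P₁ then P₂; paths through both = C(9, 6)·C(8, 1)·C(3, 2) = 2016. Avoid both = 167960 − 13860 − 58344 + 2016 = 97772.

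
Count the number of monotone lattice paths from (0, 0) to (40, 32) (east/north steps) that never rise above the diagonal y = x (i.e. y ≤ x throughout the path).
Number of paths = 62609137111405056942

By the reflection principle (André's argument), the number of monotone paths to (40, 32) with n ≤ m that never go above y = x is C(72, 40) − C(72, 41) = 285219402396400814958 − 222610265284995758016 = 62609137111405056942.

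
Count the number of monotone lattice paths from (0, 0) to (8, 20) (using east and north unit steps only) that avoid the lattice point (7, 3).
Number of paths = 3105945

Total paths from (0, 0) to (8, 20): C(28, 8) = 3108105. Paths through (7, 3): (paths (0, 0) → (7, 3)) × (paths (7, 3) → (8, 20)) = C(10, 7) · C(18, 1) = 120 · 18 = 2160. Avoidance count = 3108105 − 2160 = 3105945.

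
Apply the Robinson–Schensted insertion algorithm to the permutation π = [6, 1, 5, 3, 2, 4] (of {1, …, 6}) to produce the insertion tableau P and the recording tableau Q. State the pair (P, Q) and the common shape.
P = [1, 2, 4] / [3] / [5] / [6];  Q = [1, 3, 6] / [2] / [4] / [5];  common shape = (3, 1, 1, 1)

Row-insert the values π_1, π_2, … into P one at a time, bumping the leftmost entry strictly greater than the inserted value down to the next row. The recording tableau Q records, in position (i, j), the step at which that cell was added to P.
  Insert 6 (step 1): P = [6];  Q = [1]
  Insert 1 (step 2): P = [1] / [6];  Q = [1] / [2]
  Insert 5 (step 3): P = [1, 5] / [6];  Q = [1, 3] / [2]
  Insert 3 (step 4): P = [1, 3] / [5] / [6];  Q = [1, 3] / [2] / [4]
  Insert 2 (step 5): P = [1, 2] / [3] / [5] / [6];  Q = [1, 3] / [2] / [4] / [5]
  Insert 4 (step 6): P = [1, 2, 4] / [3] / [5] / [6];  Q = [1, 3, 6] / [2] / [4] / [5]
Final shape: (3, 1, 1, 1).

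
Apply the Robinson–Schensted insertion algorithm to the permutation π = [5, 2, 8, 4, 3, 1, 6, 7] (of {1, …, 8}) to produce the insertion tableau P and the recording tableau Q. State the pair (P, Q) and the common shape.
P = [1, 3, 6, 7] / [2, 8] / [4] / [5];  Q = [1, 3, 7, 8] / [2, 4] / [5] / [6];  common shape = (4, 2, 1, 1)

Row-insert the values π_1, π_2, … into P one at a time, bumping the leftmost entry strictly greater than the inserted value down to the next row. The recording tableau Q records, in position (i, j), the step at which that cell was added to P.
  Insert 5 (step 1): P = [5];  Q = [1]
  Insert 2 (step 2): P = [2] / [5];  Q = [1] / [2]
  Insert 8 (step 3): P = [2, 8] / [5];  Q = [1, 3] / [2]
  Insert 4 (step 4): P = [2, 4] / [5, 8];  Q = [1, 3] / [2, 4]
  Insert 3 (step 5): P = [2, 3] / [4, 8] / [5];  Q = [1, 3] / [2, 4] / [5]
  Insert 1 (step 6): P = [1, 3] / [2, 8] / [4] / [5];  Q = [1, 3] / [2, 4] / [5] / [6]
  Insert 6 (step 7): P = [1, 3, 6] / [2, 8] / [4] / [5];  Q = [1, 3, 7] / [2, 4] / [5] / [6]
  Insert 7 (step 8): P = [1, 3, 6, 7] / [2, 8] / [4] / [5];  Q = [1, 3, 7, 8] / [2, 4] / [5] / [6]
Final shape: (4, 2, 1, 1).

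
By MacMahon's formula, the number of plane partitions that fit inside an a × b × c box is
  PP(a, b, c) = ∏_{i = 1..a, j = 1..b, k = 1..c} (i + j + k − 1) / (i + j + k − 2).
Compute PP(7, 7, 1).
PP(7, 7, 1) = 3432

Evaluate the triple product over i = 1..7, j = 1..7, k = 1..1. The factors are (2/1) · (3/2) · (4/3) · (5/4) · (6/5) · (7/6) · (8/7) · (3/2) · … (49 factors total). The numerators and denominators telescope so the product is an integer; carrying out the multiplication exactly gives PP(7, 7, 1) = 3432.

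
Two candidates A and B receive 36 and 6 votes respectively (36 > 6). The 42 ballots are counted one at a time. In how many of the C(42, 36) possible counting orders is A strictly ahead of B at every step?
Strict-lead orderings = 3746990

Total orderings of the 42 votes with 36 for A: C(42, 36) = 5245786. By the Bertrand ballot formula (Cycle Lemma / reflection principle), the number of orderings in which A is strictly ahead of B throughout is (p − q)/(p + q) · C(p + q, p) = (36 − 6)/(36 + 6) · 5245786 = 3746990.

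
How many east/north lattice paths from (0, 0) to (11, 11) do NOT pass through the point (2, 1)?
Number of paths = 428298

Total paths from (0, 0) to (11, 11): C(22, 11) = 705432. Paths through (2, 1): (paths (0, 0) → (2, 1)) × (paths (2, 1) → (11, 11)) = C(3, 2) · C(19, 9) = 3 · 92378 = 277134. Avoidance count = 705432 − 277134 = 428298.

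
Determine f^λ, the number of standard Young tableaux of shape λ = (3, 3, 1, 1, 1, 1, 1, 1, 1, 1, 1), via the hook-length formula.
# SYT of shape (3, 3, 1, 1, 1, 1, 1, 1, 1, 1, 1) = 1925

Hook-length formula: f^λ = n! / Π hook(c), product over all cells c of the Young diagram. For λ = (3, 3, 1, 1, 1, 1, 1, 1, 1, 1, 1), n = 15 boxes. Hook lengths by row (left-to-right, top-to-bottom): [13, 3, 2]; [12, 2, 1]; [9]; [8]; [7]; [6]; [5]; [4]; [3]; [2]; [1]. Product of hooks = 679311360. So f^λ = 15! / 679311360 = 1307674368000 / 679311360 = 1925.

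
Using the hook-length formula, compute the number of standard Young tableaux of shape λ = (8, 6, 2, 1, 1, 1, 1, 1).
# SYT of shape (8, 6, 2, 1, 1, 1, 1, 1) = 155195040

Hook-length formula: f^λ = n! / Π hook(c), product over all cells c of the Young diagram. For λ = (8, 6, 2, 1, 1, 1, 1, 1), n = 21 boxes. Hook lengths by row (left-to-right, top-to-bottom): [15, 9, 7, 6, 5, 4, 2, 1]; [12, 6, 4, 3, 2, 1]; [7, 1]; [5]; [4]; [3]; [2]; [1]. Product of hooks = 329204736000. So f^λ = 21! / 329204736000 = 51090942171709440000 / 329204736000 = 155195040.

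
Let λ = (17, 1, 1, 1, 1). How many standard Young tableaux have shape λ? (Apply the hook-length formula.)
# SYT of shape (17, 1, 1, 1, 1) = 4845

Hook-length formula: f^λ = n! / Π hook(c), product over all cells c of the Young diagram. For λ = (17, 1, 1, 1, 1), n = 21 boxes. Hook lengths by row (left-to-right, top-to-bottom): [21, 16, 15, 14, 13, 12, 11, 10, 9, 8, 7, 6, 5, 4, 3, 2, 1]; [4]; [3]; [2]; [1]. Product of hooks = 10545086103552000. So f^λ = 21! / 10545086103552000 = 51090942171709440000 / 10545086103552000 = 4845.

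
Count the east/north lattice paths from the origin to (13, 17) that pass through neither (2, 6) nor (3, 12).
Number of paths = 99229977

Inclusion–exclusion. Total paths: C(30, 13) = 119759850. Through P₁: C(8, 2)·C(22, 11) = 19752096. Through P₂: C(15, 3)·C(15, 10) = 1366365. Since P₁ is strictly southwest of P₂, a monotone path through both must visit P₁ then P₂; paths through both = C(8, 2)·C(7, 1)·C(15, 10) = 588588. Avoid both = 119759850 − 19752096 − 1366365 + 588588 = 99229977.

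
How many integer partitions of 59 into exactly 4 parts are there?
p(59, 4 parts) = 1495

Partitions of n into exactly k parts are in bijection with partitions of n − k into at most k parts (subtract 1 from each part). So p(59, exactly 4) = p(55, parts ≤ 4). Computing via the recurrence p(m, j) = p(m, j−1) + p(m−j, j) gives 1495.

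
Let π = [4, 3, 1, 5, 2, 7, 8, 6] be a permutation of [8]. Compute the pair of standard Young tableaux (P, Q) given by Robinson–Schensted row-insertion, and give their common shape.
P = [1, 2, 6, 8] / [3, 5, 7] / [4];  Q = [1, 4, 6, 7] / [2, 5, 8] / [3];  common shape = (4, 3, 1)

Row-insert the values π_1, π_2, … into P one at a time, bumping the leftmost entry strictly greater than the inserted value down to the next row. The recording tableau Q records, in position (i, j), the step at which that cell was added to P.
  Insert 4 (step 1): P = [4];  Q = [1]
  Insert 3 (step 2): P = [3] / [4];  Q = [1] / [2]
  Insert 1 (step 3): P = [1] / [3] / [4];  Q = [1] / [2] / [3]
  Insert 5 (step 4): P = [1, 5] / [3] / [4];  Q = [1, 4] / [2] / [3]
  Insert 2 (step 5): P = [1, 2] / [3, 5] / [4];  Q = [1, 4] / [2, 5] / [3]
  Insert 7 (step 6): P = [1, 2, 7] / [3, 5] / [4];  Q = [1, 4, 6] / [2, 5] / [3]
  Insert 8 (step 7): P = [1, 2, 7, 8] / [3, 5] / [4];  Q = [1, 4, 6, 7] / [2, 5] / [3]
  Insert 6 (step 8): P = [1, 2, 6, 8] / [3, 5, 7] / [4];  Q = [1, 4, 6, 7] / [2, 5, 8] / [3]
Final shape: (4, 3, 1).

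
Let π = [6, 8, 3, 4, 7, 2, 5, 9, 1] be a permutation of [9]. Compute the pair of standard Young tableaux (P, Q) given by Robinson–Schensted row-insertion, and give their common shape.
P = [1, 4, 5, 9] / [2, 7] / [3, 8] / [6];  Q = [1, 2, 5, 8] / [3, 4] / [6, 7] / [9];  common shape = (4, 2, 2, 1)

Row-insert the values π_1, π_2, … into P one at a time, bumping the leftmost entry strictly greater than the inserted value down to the next row. The recording tableau Q records, in position (i, j), the step at which that cell was added to P.
  Insert 6 (step 1): P = [6];  Q = [1]
  Insert 8 (step 2): P = [6, 8];  Q = [1, 2]
  Insert 3 (step 3): P = [3, 8] / [6];  Q = [1, 2] / [3]
  Insert 4 (step 4): P = [3, 4] / [6, 8];  Q = [1, 2] / [3, 4]
  Insert 7 (step 5): P = [3, 4, 7] / [6, 8];  Q = [1, 2, 5] / [3, 4]
  Insert 2 (step 6): P = [2, 4, 7] / [3, 8] / [6];  Q = [1, 2, 5] / [3, 4] / [6]
  Insert 5 (step 7): P = [2, 4, 5] / [3, 7] / [6, 8];  Q = [1, 2, 5] / [3, 4] / [6, 7]
  Insert 9 (step 8): P = [2, 4, 5, 9] / [3, 7] / [6, 8];  Q = [1, 2, 5, 8] / [3, 4] / [6, 7]
  Insert 1 (step 9): P = [1, 4, 5, 9] / [2, 7] / [3, 8] / [6];  Q = [1, 2, 5, 8] / [3, 4] / [6, 7] / [9]
Final shape: (4, 2, 2, 1).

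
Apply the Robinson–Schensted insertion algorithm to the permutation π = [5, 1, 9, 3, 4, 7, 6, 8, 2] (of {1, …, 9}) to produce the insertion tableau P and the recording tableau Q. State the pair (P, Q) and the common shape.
P = [1, 2, 4, 6, 8] / [3, 7] / [5] / [9];  Q = [1, 3, 5, 6, 8] / [2, 4] / [7] / [9];  common shape = (5, 2, 1, 1)

Row-insert the values π_1, π_2, … into P one at a time, bumping the leftmost entry strictly greater than the inserted value down to the next row. The recording tableau Q records, in position (i, j), the step at which that cell was added to P.
  Insert 5 (step 1): P = [5];  Q = [1]
  Insert 1 (step 2): P = [1] / [5];  Q = [1] / [2]
  Insert 9 (step 3): P = [1, 9] / [5];  Q = [1, 3] / [2]
  Insert 3 (step 4): P = [1, 3] / [5, 9];  Q = [1, 3] / [2, 4]
  Insert 4 (step 5): P = [1, 3, 4] / [5, 9];  Q = [1, 3, 5] / [2, 4]
  Insert 7 (step 6): P = [1, 3, 4, 7] / [5, 9];  Q = [1, 3, 5, 6] / [2, 4]
  Insert 6 (step 7): P = [1, 3, 4, 6] / [5, 7] / [9];  Q = [1, 3, 5, 6] / [2, 4] / [7]
  Insert 8 (step 8): P = [1, 3, 4, 6, 8] / [5, 7] / [9];  Q = [1, 3, 5, 6, 8] / [2, 4] / [7]
  Insert 2 (step 9): P = [1, 2, 4, 6, 8] / [3, 7] / [5] / [9];  Q = [1, 3, 5, 6, 8] / [2, 4] / [7] / [9]
Final shape: (5, 2, 1, 1).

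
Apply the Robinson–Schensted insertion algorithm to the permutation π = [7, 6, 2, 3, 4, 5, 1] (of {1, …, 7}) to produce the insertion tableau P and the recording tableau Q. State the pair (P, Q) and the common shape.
P = [1, 3, 4, 5] / [2] / [6] / [7];  Q = [1, 4, 5, 6] / [2] / [3] / [7];  common shape = (4, 1, 1, 1)

Row-insert the values π_1, π_2, … into P one at a time, bumping the leftmost entry strictly greater than the inserted value down to the next row. The recording tableau Q records, in position (i, j), the step at which that cell was added to P.
  Insert 7 (step 1): P = [7];  Q = [1]
  Insert 6 (step 2): P = [6] / [7];  Q = [1] / [2]
  Insert 2 (step 3): P = [2] / [6] / [7];  Q = [1] / [2] / [3]
  Insert 3 (step 4): P = [2, 3] / [6] / [7];  Q = [1, 4] / [2] / [3]
  Insert 4 (step 5): P = [2, 3, 4] / [6] / [7];  Q = [1, 4, 5] / [2] / [3]
  Insert 5 (step 6): P = [2, 3, 4, 5] / [6] / [7];  Q = [1, 4, 5, 6] / [2] / [3]
  Insert 1 (step 7): P = [1, 3, 4, 5] / [2] / [6] / [7];  Q = [1, 4, 5, 6] / [2] / [3] / [7]
Final shape: (4, 1, 1, 1).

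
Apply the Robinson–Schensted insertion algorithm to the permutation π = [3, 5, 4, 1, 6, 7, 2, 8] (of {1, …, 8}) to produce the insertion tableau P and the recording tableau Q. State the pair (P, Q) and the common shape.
P = [1, 2, 6, 7, 8] / [3, 4] / [5];  Q = [1, 2, 5, 6, 8] / [3, 7] / [4];  common shape = (5, 2, 1)

Row-insert the values π_1, π_2, … into P one at a time, bumping the leftmost entry strictly greater than the inserted value down to the next row. The recording tableau Q records, in position (i, j), the step at which that cell was added to P.
  Insert 3 (step 1): P = [3];  Q = [1]
  Insert 5 (step 2): P = [3, 5];  Q = [1, 2]
  Insert 4 (step 3): P = [3, 4] / [5];  Q = [1, 2] / [3]
  Insert 1 (step 4): P = [1, 4] / [3] / [5];  Q = [1, 2] / [3] / [4]
  Insert 6 (step 5): P = [1, 4, 6] / [3] / [5];  Q = [1, 2, 5] / [3] / [4]
  Insert 7 (step 6): P = [1, 4, 6, 7] / [3] / [5];  Q = [1, 2, 5, 6] / [3] / [4]
  Insert 2 (step 7): P = [1, 2, 6, 7] / [3, 4] / [5];  Q = [1, 2, 5, 6] / [3, 7] / [4]
  Insert 8 (step 8): P = [1, 2, 6, 7, 8] / [3, 4] / [5];  Q = [1, 2, 5, 6, 8] / [3, 7] / [4]
Final shape: (5, 2, 1).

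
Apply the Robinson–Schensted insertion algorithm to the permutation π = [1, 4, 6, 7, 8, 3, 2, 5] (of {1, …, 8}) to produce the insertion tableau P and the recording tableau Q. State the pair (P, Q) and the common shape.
P = [1, 2, 5, 7, 8] / [3, 6] / [4];  Q = [1, 2, 3, 4, 5] / [6, 8] / [7];  common shape = (5, 2, 1)

Row-insert the values π_1, π_2, … into P one at a time, bumping the leftmost entry strictly greater than the inserted value down to the next row. The recording tableau Q records, in position (i, j), the step at which that cell was added to P.
  Insert 1 (step 1): P = [1];  Q = [1]
  Insert 4 (step 2): P = [1, 4];  Q = [1, 2]
  Insert 6 (step 3): P = [1, 4, 6];  Q = [1, 2, 3]
  Insert 7 (step 4): P = [1, 4, 6, 7];  Q = [1, 2, 3, 4]
  Insert 8 (step 5): P = [1, 4, 6, 7, 8];  Q = [1, 2, 3, 4, 5]
  Insert 3 (step 6): P = [1, 3, 6, 7, 8] / [4];  Q = [1, 2, 3, 4, 5] / [6]
  Insert 2 (step 7): P = [1, 2, 6, 7, 8] / [3] / [4];  Q = [1, 2, 3, 4, 5] / [6] / [7]
  Insert 5 (step 8): P = [1, 2, 5, 7, 8] / [3, 6] / [4];  Q = [1, 2, 3, 4, 5] / [6, 8] / [7]
Final shape: (5, 2, 1).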